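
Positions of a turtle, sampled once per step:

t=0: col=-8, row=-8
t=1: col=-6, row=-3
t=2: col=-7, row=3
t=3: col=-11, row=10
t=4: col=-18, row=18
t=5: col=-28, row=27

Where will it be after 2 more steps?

First differences are (+2, +5), (-1, +6), (-4, +7), (-7, +8), (-10, +9); their common second difference is (-3, +1) (constant acceleration).
step 6: col=-28, row=27 + (-13, +10) → col=-41, row=37
step 7: col=-41, row=37 + (-16, +11) → col=-57, row=48

col=-57, row=48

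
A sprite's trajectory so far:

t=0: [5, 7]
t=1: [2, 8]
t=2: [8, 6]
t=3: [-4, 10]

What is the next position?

Step-to-step displacements: [-3, +1], [+6, -2], [-12, +4]; each is -2× the previous.
step 4: [-4, 10] + [+24, -8] → [20, 2]

[20, 2]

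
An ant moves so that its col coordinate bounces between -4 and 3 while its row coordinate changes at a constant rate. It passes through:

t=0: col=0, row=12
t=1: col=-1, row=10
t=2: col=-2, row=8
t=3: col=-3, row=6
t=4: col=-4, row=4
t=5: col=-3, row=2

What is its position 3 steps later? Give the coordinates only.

col=0, row=-4

The col coordinate reflects between -4 and 3, moving 1 per step.
  step 6: -3 → -2
  step 7: -2 → -1
  step 8: -1 → 0
The row coordinate changes by -2 each step: at step 8 it is -4.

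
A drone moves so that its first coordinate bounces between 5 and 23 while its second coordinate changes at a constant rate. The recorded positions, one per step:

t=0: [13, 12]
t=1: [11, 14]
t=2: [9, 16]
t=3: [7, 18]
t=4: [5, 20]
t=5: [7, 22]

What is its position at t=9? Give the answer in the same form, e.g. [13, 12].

The first coordinate reflects between 5 and 23, moving 2 per step.
  step 6: 7 → 9
  step 7: 9 → 11
  step 8: 11 → 13
  step 9: 13 → 15
The second coordinate changes by +2 each step: at step 9 it is 30.

[15, 30]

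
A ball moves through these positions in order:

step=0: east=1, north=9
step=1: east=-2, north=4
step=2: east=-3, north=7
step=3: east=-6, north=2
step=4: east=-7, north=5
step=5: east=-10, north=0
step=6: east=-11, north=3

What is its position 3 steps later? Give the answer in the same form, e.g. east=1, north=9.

east=-18, north=-4

The moves between consecutive positions are (-3, -5), (-1, +3), (-3, -5), (-1, +3), (-3, -5), (-1, +3); they repeat the 2-cycle [(-3, -5), (-1, +3)].
step 7: apply (-3, -5) → east=-14, north=-2
step 8: apply (-1, +3) → east=-15, north=1
step 9: apply (-3, -5) → east=-18, north=-4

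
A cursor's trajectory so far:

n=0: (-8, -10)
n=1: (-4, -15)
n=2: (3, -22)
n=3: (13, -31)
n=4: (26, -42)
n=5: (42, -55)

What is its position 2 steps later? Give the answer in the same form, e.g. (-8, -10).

First differences are (+4, -5), (+7, -7), (+10, -9), (+13, -11), (+16, -13); their common second difference is (+3, -2) (constant acceleration).
step 6: (42, -55) + (+19, -15) → (61, -70)
step 7: (61, -70) + (+22, -17) → (83, -87)

(83, -87)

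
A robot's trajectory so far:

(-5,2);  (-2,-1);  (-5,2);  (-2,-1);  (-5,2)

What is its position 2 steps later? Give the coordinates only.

(-5,2)

The jumps are (+3,-3), (-3,+3), (+3,-3), (-3,+3) — a geometric progression with ratio -1.
step 5: (-5,2) + (+3,-3) → (-2,-1)
step 6: (-2,-1) + (-3,+3) → (-5,2)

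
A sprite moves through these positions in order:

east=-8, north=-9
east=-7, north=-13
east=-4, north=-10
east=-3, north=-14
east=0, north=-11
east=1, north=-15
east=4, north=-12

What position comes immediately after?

east=5, north=-16

The moves between consecutive positions are (+1, -4), (+3, +3), (+1, -4), (+3, +3), (+1, -4), (+3, +3); they repeat the 2-cycle [(+1, -4), (+3, +3)].
step 7: apply (+1, -4) → east=5, north=-16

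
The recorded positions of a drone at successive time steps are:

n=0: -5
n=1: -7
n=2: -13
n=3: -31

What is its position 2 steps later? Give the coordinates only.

-247

Consecutive displacements -2, -6, -18 scale by a factor of 3 each step.
step 4: -31 − 54 → -85
step 5: -85 − 162 → -247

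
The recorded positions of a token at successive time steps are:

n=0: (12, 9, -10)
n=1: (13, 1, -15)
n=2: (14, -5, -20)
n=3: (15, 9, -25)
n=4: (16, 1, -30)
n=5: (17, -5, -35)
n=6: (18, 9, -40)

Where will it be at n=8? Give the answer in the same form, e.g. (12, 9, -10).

First: linear, +1 per step → 20 at step 8.
Second: cycles through 9, 1, -5 every 3 steps. Step 8 lands at position 2 of the cycle → -5.
Third: linear, -5 per step → -50 at step 8.

(20, -5, -50)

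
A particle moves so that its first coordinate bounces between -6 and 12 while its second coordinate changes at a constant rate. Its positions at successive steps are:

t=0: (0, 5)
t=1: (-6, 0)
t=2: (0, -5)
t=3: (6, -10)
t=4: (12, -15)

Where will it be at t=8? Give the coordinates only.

The first coordinate travels 6 per step and bounces off the walls at -6 and 12.
  step 5: 12 → 6
  step 6: 6 → 0
  step 7: 0 → -6
  step 8: -6 → 0
The second coordinate changes by -5 each step: at step 8 it is -35.

(0, -35)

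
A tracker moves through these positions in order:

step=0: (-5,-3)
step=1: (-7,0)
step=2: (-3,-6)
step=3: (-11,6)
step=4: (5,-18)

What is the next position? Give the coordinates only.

(-27,30)

The jumps are (-2,+3), (+4,-6), (-8,+12), (+16,-24) — a geometric progression with ratio -2.
step 5: (5,-18) + (-32,+48) → (-27,30)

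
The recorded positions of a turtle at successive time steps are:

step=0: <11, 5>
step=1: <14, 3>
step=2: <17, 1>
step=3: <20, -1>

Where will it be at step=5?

Constant displacement of <+3, -2> per step.
step 4: <20, -1> + <+3, -2> → <23, -3>
step 5: <23, -3> + <+3, -2> → <26, -5>

<26, -5>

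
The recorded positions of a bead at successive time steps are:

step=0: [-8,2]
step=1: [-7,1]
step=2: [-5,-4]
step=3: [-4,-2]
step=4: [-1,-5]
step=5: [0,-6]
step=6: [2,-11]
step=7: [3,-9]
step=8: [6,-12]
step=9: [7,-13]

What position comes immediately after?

The moves between consecutive positions are [+1,-1], [+2,-5], [+1,+2], [+3,-3], [+1,-1], [+2,-5], [+1,+2], [+3,-3], [+1,-1]; they repeat the 4-cycle [[+1,-1], [+2,-5], [+1,+2], [+3,-3]].
step 10: apply [+2,-5] → [9,-18]

[9,-18]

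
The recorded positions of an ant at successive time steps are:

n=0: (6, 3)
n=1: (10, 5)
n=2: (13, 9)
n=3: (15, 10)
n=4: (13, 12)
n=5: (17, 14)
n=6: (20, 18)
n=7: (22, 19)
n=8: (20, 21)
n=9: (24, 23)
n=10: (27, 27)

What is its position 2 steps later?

(27, 30)

Differencing gives (+4, +2), (+3, +4), (+2, +1), (-2, +2), (+4, +2), (+3, +4), (+2, +1), (-2, +2), (+4, +2), (+3, +4). This is the pattern (+4, +2), (+3, +4), (+2, +1), (-2, +2) repeated.
step 11: apply (+2, +1) → (29, 28)
step 12: apply (-2, +2) → (27, 30)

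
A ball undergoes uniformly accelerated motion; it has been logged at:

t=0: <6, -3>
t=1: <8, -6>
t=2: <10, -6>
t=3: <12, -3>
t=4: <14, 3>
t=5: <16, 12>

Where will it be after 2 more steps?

<20, 39>

Taking differences between consecutive positions: <+2, -3>, <+2, +0>, <+2, +3>, <+2, +6>, <+2, +9>. These grow by <+0, +3> each step.
step 6: <16, 12> + <+2, +12> → <18, 24>
step 7: <18, 24> + <+2, +15> → <20, 39>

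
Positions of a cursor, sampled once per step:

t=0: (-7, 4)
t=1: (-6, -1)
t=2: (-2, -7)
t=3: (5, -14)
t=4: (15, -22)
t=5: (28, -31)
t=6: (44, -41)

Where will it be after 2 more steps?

Successive displacements: (+1, -5), (+4, -6), (+7, -7), (+10, -8), (+13, -9), (+16, -10) — each changes by (+3, -1).
step 7: (44, -41) + (+19, -11) → (63, -52)
step 8: (63, -52) + (+22, -12) → (85, -64)

(85, -64)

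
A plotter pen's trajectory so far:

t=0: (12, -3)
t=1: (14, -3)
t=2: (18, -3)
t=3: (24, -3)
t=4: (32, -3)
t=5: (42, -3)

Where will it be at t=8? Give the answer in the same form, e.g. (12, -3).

(84, -3)

Taking differences between consecutive positions: (+2, +0), (+4, +0), (+6, +0), (+8, +0), (+10, +0). These grow by (+2, +0) each step.
step 6: (42, -3) + (+12, +0) → (54, -3)
step 7: (54, -3) + (+14, +0) → (68, -3)
step 8: (68, -3) + (+16, +0) → (84, -3)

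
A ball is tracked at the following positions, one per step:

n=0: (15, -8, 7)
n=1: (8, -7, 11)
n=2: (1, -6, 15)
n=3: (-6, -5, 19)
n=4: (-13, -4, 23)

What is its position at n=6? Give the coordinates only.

(-27, -2, 31)

The position changes by (-7, +1, +4) every step.
step 5: (-13, -4, 23) + (-7, +1, +4) → (-20, -3, 27)
step 6: (-20, -3, 27) + (-7, +1, +4) → (-27, -2, 31)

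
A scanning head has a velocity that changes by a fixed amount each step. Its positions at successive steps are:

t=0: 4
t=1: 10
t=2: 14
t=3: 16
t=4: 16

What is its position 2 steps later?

First differences are +6, +4, +2, +0; their common second difference is -2 (constant acceleration).
step 5: 16 − 2 → 14
step 6: 14 − 4 → 10

10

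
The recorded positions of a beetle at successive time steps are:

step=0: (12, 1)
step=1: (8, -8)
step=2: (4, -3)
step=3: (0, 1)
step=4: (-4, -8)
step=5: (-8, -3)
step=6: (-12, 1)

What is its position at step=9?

First: linear, -4 per step → -24 at step 9.
Second: cycles through 1, -8, -3 every 3 steps. Step 9 lands at position 0 of the cycle → 1.

(-24, 1)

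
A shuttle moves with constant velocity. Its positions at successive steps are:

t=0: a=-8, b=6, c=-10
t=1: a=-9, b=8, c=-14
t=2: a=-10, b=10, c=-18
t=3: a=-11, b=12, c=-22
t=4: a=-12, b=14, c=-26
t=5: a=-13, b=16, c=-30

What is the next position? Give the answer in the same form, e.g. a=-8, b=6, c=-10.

Each step adds (-1, +2, -4) to the position.
step 6: a=-13, b=16, c=-30 + (-1, +2, -4) → a=-14, b=18, c=-34

a=-14, b=18, c=-34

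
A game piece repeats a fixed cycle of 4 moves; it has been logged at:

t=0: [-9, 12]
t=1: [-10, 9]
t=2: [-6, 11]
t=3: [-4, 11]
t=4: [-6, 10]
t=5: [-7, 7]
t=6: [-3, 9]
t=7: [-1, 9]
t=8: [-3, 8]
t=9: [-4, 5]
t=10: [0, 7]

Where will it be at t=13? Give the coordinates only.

[-1, 3]

The moves between consecutive positions are [-1, -3], [+4, +2], [+2, +0], [-2, -1], [-1, -3], [+4, +2], [+2, +0], [-2, -1], [-1, -3], [+4, +2]; they repeat the 4-cycle [[-1, -3], [+4, +2], [+2, +0], [-2, -1]].
step 11: apply [+2, +0] → [2, 7]
step 12: apply [-2, -1] → [0, 6]
step 13: apply [-1, -3] → [-1, 3]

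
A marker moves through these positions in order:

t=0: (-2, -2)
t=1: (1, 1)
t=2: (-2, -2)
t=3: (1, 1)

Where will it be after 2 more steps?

Consecutive displacements (+3, +3), (-3, -3), (+3, +3) scale by a factor of -1 each step.
step 4: (1, 1) + (-3, -3) → (-2, -2)
step 5: (-2, -2) + (+3, +3) → (1, 1)

(1, 1)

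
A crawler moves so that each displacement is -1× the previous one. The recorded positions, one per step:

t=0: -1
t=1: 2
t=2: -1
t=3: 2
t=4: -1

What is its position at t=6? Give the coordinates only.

The jumps are +3, -3, +3, -3 — a geometric progression with ratio -1.
step 5: -1 + 3 → 2
step 6: 2 − 3 → -1

-1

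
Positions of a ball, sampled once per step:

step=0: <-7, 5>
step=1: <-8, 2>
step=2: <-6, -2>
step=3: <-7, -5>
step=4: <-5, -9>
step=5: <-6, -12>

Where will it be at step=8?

The moves between consecutive positions are <-1, -3>, <+2, -4>, <-1, -3>, <+2, -4>, <-1, -3>; they repeat the 2-cycle [<-1, -3>, <+2, -4>].
step 6: apply <+2, -4> → <-4, -16>
step 7: apply <-1, -3> → <-5, -19>
step 8: apply <+2, -4> → <-3, -23>

<-3, -23>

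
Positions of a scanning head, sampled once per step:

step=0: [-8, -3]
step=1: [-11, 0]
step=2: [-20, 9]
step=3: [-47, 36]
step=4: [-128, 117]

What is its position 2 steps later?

Consecutive displacements [-3, +3], [-9, +9], [-27, +27], [-81, +81] scale by a factor of 3 each step.
step 5: [-128, 117] + [-243, +243] → [-371, 360]
step 6: [-371, 360] + [-729, +729] → [-1100, 1089]

[-1100, 1089]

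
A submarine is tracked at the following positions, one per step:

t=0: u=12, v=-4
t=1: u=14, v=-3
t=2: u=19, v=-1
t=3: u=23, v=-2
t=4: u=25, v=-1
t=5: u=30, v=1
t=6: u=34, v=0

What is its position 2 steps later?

u=41, v=3

The moves between consecutive positions are (+2, +1), (+5, +2), (+4, -1), (+2, +1), (+5, +2), (+4, -1); they repeat the 3-cycle [(+2, +1), (+5, +2), (+4, -1)].
step 7: apply (+2, +1) → u=36, v=1
step 8: apply (+5, +2) → u=41, v=3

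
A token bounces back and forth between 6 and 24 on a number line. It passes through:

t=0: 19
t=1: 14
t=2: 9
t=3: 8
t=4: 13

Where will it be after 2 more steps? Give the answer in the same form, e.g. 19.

The value reflects between 6 and 24, moving 5 per step.
  step 5: 13 → 18
  step 6: 18 → 23

23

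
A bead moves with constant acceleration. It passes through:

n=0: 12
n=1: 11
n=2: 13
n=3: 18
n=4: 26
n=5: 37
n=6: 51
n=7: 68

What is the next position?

Taking differences between consecutive positions: -1, +2, +5, +8, +11, +14, +17. These grow by +3 each step.
step 8: 68 + 20 → 88

88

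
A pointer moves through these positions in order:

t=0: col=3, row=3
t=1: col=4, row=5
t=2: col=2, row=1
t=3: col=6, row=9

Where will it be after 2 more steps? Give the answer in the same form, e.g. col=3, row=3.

Consecutive displacements (+1, +2), (-2, -4), (+4, +8) scale by a factor of -2 each step.
step 4: col=6, row=9 + (-8, -16) → col=-2, row=-7
step 5: col=-2, row=-7 + (+16, +32) → col=14, row=25

col=14, row=25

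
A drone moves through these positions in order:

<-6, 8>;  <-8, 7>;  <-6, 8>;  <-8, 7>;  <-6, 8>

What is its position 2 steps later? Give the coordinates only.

<-6, 8>

Step-to-step displacements: <-2, -1>, <+2, +1>, <-2, -1>, <+2, +1>; each is -1× the previous.
step 5: <-6, 8> + <-2, -1> → <-8, 7>
step 6: <-8, 7> + <+2, +1> → <-6, 8>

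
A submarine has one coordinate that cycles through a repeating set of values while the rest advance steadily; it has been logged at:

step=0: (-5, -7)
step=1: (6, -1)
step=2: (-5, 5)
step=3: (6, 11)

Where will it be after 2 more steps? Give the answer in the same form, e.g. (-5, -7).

(6, 23)

The first coordinate repeats the cycle [-5, 6] with period 2; step 5 mod 2 = 1, giving 6.
The second coordinate changes by +6 each step, so at step 5 it is -7 + 5·(6) = 23.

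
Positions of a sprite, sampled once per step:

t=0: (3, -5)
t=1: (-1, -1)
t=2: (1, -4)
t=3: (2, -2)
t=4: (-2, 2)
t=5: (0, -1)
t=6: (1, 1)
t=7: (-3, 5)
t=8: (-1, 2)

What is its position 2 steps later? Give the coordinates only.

Differencing gives (-4, +4), (+2, -3), (+1, +2), (-4, +4), (+2, -3), (+1, +2), (-4, +4), (+2, -3). This is the pattern (-4, +4), (+2, -3), (+1, +2) repeated.
step 9: apply (+1, +2) → (0, 4)
step 10: apply (-4, +4) → (-4, 8)

(-4, 8)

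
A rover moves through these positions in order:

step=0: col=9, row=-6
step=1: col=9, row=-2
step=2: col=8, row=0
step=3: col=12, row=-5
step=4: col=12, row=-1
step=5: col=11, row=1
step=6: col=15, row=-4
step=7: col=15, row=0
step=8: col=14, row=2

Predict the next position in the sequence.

The moves between consecutive positions are (+0, +4), (-1, +2), (+4, -5), (+0, +4), (-1, +2), (+4, -5), (+0, +4), (-1, +2); they repeat the 3-cycle [(+0, +4), (-1, +2), (+4, -5)].
step 9: apply (+4, -5) → col=18, row=-3

col=18, row=-3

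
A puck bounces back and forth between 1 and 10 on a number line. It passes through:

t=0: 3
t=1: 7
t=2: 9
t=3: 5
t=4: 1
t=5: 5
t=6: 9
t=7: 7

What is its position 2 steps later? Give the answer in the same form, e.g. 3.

3

The value travels 4 per step and bounces off the walls at 1 and 10.
  step 8: 7 → 3
  step 9: 3 → 3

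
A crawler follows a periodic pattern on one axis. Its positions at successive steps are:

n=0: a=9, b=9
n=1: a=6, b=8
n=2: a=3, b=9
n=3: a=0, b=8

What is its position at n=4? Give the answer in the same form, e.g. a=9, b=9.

a=-3, b=9

The a coordinate changes by -3 each step, so at step 4 it is 9 + 4·(-3) = -3.
The b coordinate repeats the cycle [9, 8] with period 2; step 4 mod 2 = 0, giving 9.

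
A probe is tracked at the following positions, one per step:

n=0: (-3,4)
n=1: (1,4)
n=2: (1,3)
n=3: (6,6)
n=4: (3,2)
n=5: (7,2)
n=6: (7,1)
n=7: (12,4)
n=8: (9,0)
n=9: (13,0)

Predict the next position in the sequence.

Step-to-step displacements: (+4,+0), (+0,-1), (+5,+3), (-3,-4), (+4,+0), (+0,-1), (+5,+3), (-3,-4), (+4,+0) — a repeating cycle of length 4.
step 10: apply (+0,-1) → (13,-1)

(13,-1)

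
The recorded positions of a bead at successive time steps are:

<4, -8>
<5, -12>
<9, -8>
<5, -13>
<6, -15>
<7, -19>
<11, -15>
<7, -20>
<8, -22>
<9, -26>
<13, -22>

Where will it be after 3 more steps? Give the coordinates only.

Step-to-step displacements: <+1, -4>, <+4, +4>, <-4, -5>, <+1, -2>, <+1, -4>, <+4, +4>, <-4, -5>, <+1, -2>, <+1, -4>, <+4, +4> — a repeating cycle of length 4.
step 11: apply <-4, -5> → <9, -27>
step 12: apply <+1, -2> → <10, -29>
step 13: apply <+1, -4> → <11, -33>

<11, -33>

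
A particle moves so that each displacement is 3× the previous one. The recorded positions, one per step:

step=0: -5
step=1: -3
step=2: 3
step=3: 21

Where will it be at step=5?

Step-to-step displacements: +2, +6, +18; each is 3× the previous.
step 4: 21 + 54 → 75
step 5: 75 + 162 → 237

237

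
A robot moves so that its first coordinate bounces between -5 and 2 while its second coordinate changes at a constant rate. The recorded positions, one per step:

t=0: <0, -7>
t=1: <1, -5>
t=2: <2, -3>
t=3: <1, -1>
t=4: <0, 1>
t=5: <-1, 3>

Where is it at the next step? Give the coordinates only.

The first coordinate reflects between -5 and 2, moving 1 per step.
  step 6: -1 → -2
The second coordinate changes by +2 each step: at step 6 it is 5.

<-2, 5>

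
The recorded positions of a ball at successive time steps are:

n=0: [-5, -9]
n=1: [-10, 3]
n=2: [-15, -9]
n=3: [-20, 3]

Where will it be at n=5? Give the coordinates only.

[-30, 3]

The first coordinate changes by -5 each step, so at step 5 it is -5 + 5·(-5) = -30.
The second coordinate repeats the cycle [-9, 3] with period 2; step 5 mod 2 = 1, giving 3.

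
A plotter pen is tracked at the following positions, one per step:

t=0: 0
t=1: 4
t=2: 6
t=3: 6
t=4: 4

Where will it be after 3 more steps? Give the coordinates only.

First differences are +4, +2, +0, -2; their common second difference is -2 (constant acceleration).
step 5: 4 − 4 → 0
step 6: 0 − 6 → -6
step 7: -6 − 8 → -14

-14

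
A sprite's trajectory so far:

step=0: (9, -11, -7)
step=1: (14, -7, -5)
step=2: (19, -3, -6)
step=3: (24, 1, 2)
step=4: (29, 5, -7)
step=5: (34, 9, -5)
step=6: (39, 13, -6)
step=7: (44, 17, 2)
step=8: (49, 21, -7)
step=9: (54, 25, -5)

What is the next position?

(59, 29, -6)

First: linear, +5 per step → 59 at step 10.
Second: linear, +4 per step → 29 at step 10.
Third: cycles through -7, -5, -6, 2 every 4 steps. Step 10 lands at position 2 of the cycle → -6.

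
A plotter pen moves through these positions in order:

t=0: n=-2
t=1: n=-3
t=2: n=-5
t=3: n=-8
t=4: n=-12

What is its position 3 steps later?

First differences are -1, -2, -3, -4; their common second difference is -1 (constant acceleration).
step 5: -12 − 5 → n=-17
step 6: -17 − 6 → n=-23
step 7: -23 − 7 → n=-30

n=-30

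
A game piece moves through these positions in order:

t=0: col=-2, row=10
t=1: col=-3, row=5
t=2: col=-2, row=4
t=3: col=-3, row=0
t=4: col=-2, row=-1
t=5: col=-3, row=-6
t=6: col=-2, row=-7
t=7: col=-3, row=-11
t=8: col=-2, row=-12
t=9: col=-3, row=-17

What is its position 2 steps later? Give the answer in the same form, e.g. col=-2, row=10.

col=-3, row=-22

Step-to-step displacements: (-1,-5), (+1,-1), (-1,-4), (+1,-1), (-1,-5), (+1,-1), (-1,-4), (+1,-1), (-1,-5) — a repeating cycle of length 4.
step 10: apply (+1,-1) → col=-2, row=-18
step 11: apply (-1,-4) → col=-3, row=-22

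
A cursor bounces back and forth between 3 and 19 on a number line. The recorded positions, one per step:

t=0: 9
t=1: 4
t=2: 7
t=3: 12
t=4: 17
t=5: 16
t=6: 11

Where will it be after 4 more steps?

The value reflects between 3 and 19, moving 5 per step.
  step 7: 11 → 6
  step 8: 6 → 5
  step 9: 5 → 10
  step 10: 10 → 15

15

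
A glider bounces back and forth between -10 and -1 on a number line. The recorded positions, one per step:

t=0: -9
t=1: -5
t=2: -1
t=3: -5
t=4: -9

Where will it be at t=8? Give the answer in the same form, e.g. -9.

The value reflects between -10 and -1, moving 4 per step.
  step 5: -9 → -7
  step 6: -7 → -3
  step 7: -3 → -3
  step 8: -3 → -7

-7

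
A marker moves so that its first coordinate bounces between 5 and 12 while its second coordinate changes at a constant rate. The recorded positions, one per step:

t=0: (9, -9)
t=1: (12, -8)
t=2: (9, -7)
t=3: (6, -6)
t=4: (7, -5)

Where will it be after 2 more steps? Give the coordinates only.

(11, -3)

The first coordinate travels 3 per step and bounces off the walls at 5 and 12.
  step 5: 7 → 10
  step 6: 10 → 11
The second coordinate changes by +1 each step: at step 6 it is -3.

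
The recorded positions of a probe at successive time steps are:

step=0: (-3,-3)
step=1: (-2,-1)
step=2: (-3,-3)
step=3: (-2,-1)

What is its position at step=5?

Consecutive displacements (+1,+2), (-1,-2), (+1,+2) scale by a factor of -1 each step.
step 4: (-2,-1) + (-1,-2) → (-3,-3)
step 5: (-3,-3) + (+1,+2) → (-2,-1)

(-2,-1)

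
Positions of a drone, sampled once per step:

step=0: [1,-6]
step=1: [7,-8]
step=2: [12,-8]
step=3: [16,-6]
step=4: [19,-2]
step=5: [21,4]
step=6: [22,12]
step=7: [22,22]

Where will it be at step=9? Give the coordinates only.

First differences are [+6,-2], [+5,+0], [+4,+2], [+3,+4], [+2,+6], [+1,+8], [+0,+10]; their common second difference is [-1,+2] (constant acceleration).
step 8: [22,22] + [-1,+12] → [21,34]
step 9: [21,34] + [-2,+14] → [19,48]

[19,48]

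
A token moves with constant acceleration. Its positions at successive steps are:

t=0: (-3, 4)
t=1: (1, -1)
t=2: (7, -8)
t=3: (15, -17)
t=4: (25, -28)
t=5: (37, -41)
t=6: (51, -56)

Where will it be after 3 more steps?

(105, -113)

Taking differences between consecutive positions: (+4, -5), (+6, -7), (+8, -9), (+10, -11), (+12, -13), (+14, -15). These grow by (+2, -2) each step.
step 7: (51, -56) + (+16, -17) → (67, -73)
step 8: (67, -73) + (+18, -19) → (85, -92)
step 9: (85, -92) + (+20, -21) → (105, -113)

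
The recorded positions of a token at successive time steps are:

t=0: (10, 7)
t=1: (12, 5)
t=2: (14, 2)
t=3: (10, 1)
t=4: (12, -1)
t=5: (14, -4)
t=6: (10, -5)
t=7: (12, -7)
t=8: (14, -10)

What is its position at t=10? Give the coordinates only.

(12, -13)

Differencing gives (+2, -2), (+2, -3), (-4, -1), (+2, -2), (+2, -3), (-4, -1), (+2, -2), (+2, -3). This is the pattern (+2, -2), (+2, -3), (-4, -1) repeated.
step 9: apply (-4, -1) → (10, -11)
step 10: apply (+2, -2) → (12, -13)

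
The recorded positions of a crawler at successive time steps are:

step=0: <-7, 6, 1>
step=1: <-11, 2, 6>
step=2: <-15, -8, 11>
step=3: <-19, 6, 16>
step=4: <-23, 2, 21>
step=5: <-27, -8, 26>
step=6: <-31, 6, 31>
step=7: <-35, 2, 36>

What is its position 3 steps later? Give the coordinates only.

<-47, 2, 51>

The first coordinate changes by -4 each step, so at step 10 it is -7 + 10·(-4) = -47.
The second coordinate repeats the cycle [6, 2, -8] with period 3; step 10 mod 3 = 1, giving 2.
The third coordinate changes by +5 each step, so at step 10 it is 1 + 10·(5) = 51.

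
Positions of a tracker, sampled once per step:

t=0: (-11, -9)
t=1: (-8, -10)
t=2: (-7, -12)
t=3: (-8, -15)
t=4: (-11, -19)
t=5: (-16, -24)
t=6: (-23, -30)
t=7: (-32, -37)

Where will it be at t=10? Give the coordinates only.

(-71, -64)

Successive displacements: (+3, -1), (+1, -2), (-1, -3), (-3, -4), (-5, -5), (-7, -6), (-9, -7) — each changes by (-2, -1).
step 8: (-32, -37) + (-11, -8) → (-43, -45)
step 9: (-43, -45) + (-13, -9) → (-56, -54)
step 10: (-56, -54) + (-15, -10) → (-71, -64)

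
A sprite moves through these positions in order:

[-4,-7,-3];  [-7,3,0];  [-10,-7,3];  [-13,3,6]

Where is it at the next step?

The first coordinate changes by -3 each step, so at step 4 it is -4 + 4·(-3) = -16.
The second coordinate repeats the cycle [-7, 3] with period 2; step 4 mod 2 = 0, giving -7.
The third coordinate changes by +3 each step, so at step 4 it is -3 + 4·(3) = 9.

[-16,-7,9]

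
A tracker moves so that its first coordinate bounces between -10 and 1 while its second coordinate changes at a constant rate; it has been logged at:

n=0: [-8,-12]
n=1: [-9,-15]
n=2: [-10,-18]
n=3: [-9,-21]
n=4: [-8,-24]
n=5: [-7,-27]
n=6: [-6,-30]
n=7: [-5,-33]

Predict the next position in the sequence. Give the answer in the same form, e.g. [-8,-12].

The first coordinate travels 1 per step and bounces off the walls at -10 and 1.
  step 8: -5 → -4
The second coordinate changes by -3 each step: at step 8 it is -36.

[-4,-36]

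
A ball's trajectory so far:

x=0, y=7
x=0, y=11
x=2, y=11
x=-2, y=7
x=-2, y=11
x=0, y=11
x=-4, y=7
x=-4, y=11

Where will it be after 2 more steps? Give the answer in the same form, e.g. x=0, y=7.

The moves between consecutive positions are (+0, +4), (+2, +0), (-4, -4), (+0, +4), (+2, +0), (-4, -4), (+0, +4); they repeat the 3-cycle [(+0, +4), (+2, +0), (-4, -4)].
step 8: apply (+2, +0) → x=-2, y=11
step 9: apply (-4, -4) → x=-6, y=7

x=-6, y=7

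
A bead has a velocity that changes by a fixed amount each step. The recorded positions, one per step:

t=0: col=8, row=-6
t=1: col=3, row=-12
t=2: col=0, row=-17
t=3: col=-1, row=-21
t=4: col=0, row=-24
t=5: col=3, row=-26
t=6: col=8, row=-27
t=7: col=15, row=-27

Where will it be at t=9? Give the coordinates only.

First differences are (-5, -6), (-3, -5), (-1, -4), (+1, -3), (+3, -2), (+5, -1), (+7, +0); their common second difference is (+2, +1) (constant acceleration).
step 8: col=15, row=-27 + (+9, +1) → col=24, row=-26
step 9: col=24, row=-26 + (+11, +2) → col=35, row=-24

col=35, row=-24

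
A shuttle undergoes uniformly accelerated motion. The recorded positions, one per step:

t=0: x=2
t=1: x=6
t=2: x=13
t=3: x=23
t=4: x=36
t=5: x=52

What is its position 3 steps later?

x=118

First differences are +4, +7, +10, +13, +16; their common second difference is +3 (constant acceleration).
step 6: 52 + 19 → x=71
step 7: 71 + 22 → x=93
step 8: 93 + 25 → x=118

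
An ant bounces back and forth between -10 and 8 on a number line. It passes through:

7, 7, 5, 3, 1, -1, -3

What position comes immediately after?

The value travels 2 per step and bounces off the walls at -10 and 8.
  step 7: -3 → -5

-5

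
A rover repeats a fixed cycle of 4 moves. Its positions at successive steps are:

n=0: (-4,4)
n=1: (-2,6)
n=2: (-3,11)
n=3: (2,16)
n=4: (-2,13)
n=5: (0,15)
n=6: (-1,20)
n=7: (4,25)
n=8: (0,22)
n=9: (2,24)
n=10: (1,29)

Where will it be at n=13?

(4,33)

Step-to-step displacements: (+2,+2), (-1,+5), (+5,+5), (-4,-3), (+2,+2), (-1,+5), (+5,+5), (-4,-3), (+2,+2), (-1,+5) — a repeating cycle of length 4.
step 11: apply (+5,+5) → (6,34)
step 12: apply (-4,-3) → (2,31)
step 13: apply (+2,+2) → (4,33)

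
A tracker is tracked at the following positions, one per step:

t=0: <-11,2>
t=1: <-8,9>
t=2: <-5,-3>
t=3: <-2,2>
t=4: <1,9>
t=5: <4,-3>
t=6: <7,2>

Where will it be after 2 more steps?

<13,-3>

First: linear, +3 per step → 13 at step 8.
Second: cycles through 2, 9, -3 every 3 steps. Step 8 lands at position 2 of the cycle → -3.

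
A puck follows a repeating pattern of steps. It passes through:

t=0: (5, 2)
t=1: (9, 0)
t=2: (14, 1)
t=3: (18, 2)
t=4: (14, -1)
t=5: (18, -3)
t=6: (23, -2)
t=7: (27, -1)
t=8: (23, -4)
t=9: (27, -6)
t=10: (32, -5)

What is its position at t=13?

Differencing gives (+4, -2), (+5, +1), (+4, +1), (-4, -3), (+4, -2), (+5, +1), (+4, +1), (-4, -3), (+4, -2), (+5, +1). This is the pattern (+4, -2), (+5, +1), (+4, +1), (-4, -3) repeated.
step 11: apply (+4, +1) → (36, -4)
step 12: apply (-4, -3) → (32, -7)
step 13: apply (+4, -2) → (36, -9)

(36, -9)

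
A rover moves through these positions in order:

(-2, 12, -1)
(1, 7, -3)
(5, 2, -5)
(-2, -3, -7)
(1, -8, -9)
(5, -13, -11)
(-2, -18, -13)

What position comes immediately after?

(1, -23, -15)

The first coordinate repeats the cycle [-2, 1, 5] with period 3; step 7 mod 3 = 1, giving 1.
The second coordinate changes by -5 each step, so at step 7 it is 12 + 7·(-5) = -23.
The third coordinate changes by -2 each step, so at step 7 it is -1 + 7·(-2) = -15.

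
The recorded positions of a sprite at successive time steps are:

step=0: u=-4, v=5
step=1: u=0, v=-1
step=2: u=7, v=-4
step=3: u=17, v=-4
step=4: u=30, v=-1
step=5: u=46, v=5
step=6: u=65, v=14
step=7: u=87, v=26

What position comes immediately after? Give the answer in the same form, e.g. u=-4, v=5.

Successive displacements: (+4, -6), (+7, -3), (+10, +0), (+13, +3), (+16, +6), (+19, +9), (+22, +12) — each changes by (+3, +3).
step 8: u=87, v=26 + (+25, +15) → u=112, v=41

u=112, v=41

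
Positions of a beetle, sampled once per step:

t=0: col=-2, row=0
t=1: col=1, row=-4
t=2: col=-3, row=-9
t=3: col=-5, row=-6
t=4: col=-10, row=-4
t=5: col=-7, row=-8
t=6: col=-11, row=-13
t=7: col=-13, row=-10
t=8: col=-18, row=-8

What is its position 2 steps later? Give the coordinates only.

col=-19, row=-17

Differencing gives (+3, -4), (-4, -5), (-2, +3), (-5, +2), (+3, -4), (-4, -5), (-2, +3), (-5, +2). This is the pattern (+3, -4), (-4, -5), (-2, +3), (-5, +2) repeated.
step 9: apply (+3, -4) → col=-15, row=-12
step 10: apply (-4, -5) → col=-19, row=-17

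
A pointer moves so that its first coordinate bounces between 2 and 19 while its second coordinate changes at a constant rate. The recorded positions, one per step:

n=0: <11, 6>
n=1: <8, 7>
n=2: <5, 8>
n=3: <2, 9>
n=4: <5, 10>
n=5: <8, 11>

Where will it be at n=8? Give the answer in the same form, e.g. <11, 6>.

The first coordinate reflects between 2 and 19, moving 3 per step.
  step 6: 8 → 11
  step 7: 11 → 14
  step 8: 14 → 17
The second coordinate changes by +1 each step: at step 8 it is 14.

<17, 14>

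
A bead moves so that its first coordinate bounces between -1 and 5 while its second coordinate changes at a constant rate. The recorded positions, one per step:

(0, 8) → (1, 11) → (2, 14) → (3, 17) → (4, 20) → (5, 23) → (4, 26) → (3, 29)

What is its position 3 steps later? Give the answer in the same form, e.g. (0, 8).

The first coordinate reflects between -1 and 5, moving 1 per step.
  step 8: 3 → 2
  step 9: 2 → 1
  step 10: 1 → 0
The second coordinate changes by +3 each step: at step 10 it is 38.

(0, 38)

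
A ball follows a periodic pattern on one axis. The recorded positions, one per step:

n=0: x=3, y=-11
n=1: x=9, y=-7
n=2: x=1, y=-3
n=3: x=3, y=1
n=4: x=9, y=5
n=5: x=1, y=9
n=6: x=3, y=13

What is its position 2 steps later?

The x coordinate repeats the cycle [3, 9, 1] with period 3; step 8 mod 3 = 2, giving 1.
The y coordinate changes by +4 each step, so at step 8 it is -11 + 8·(4) = 21.

x=1, y=21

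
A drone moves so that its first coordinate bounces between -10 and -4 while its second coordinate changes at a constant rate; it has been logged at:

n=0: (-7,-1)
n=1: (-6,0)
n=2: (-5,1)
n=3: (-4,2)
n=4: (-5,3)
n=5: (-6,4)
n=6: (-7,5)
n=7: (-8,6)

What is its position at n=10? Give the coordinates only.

(-9,9)

The first coordinate travels 1 per step and bounces off the walls at -10 and -4.
  step 8: -8 → -9
  step 9: -9 → -10
  step 10: -10 → -9
The second coordinate changes by +1 each step: at step 10 it is 9.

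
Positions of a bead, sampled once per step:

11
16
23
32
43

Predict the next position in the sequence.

Taking differences between consecutive positions: +5, +7, +9, +11. These grow by +2 each step.
step 5: 43 + 13 → 56

56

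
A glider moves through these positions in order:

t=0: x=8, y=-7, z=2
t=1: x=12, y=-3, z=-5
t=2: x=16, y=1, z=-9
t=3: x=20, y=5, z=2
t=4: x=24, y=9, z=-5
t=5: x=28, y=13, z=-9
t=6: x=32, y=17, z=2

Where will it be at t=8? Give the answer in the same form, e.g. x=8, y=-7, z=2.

X: linear, +4 per step → 40 at step 8.
Y: linear, +4 per step → 25 at step 8.
Z: cycles through 2, -5, -9 every 3 steps. Step 8 lands at position 2 of the cycle → -9.

x=40, y=25, z=-9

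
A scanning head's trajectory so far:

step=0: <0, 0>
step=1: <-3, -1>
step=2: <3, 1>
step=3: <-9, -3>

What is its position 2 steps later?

Step-to-step displacements: <-3, -1>, <+6, +2>, <-12, -4>; each is -2× the previous.
step 4: <-9, -3> + <+24, +8> → <15, 5>
step 5: <15, 5> + <-48, -16> → <-33, -11>

<-33, -11>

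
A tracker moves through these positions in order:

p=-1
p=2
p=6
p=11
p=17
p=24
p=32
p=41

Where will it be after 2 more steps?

First differences are +3, +4, +5, +6, +7, +8, +9; their common second difference is +1 (constant acceleration).
step 8: 41 + 10 → p=51
step 9: 51 + 11 → p=62

p=62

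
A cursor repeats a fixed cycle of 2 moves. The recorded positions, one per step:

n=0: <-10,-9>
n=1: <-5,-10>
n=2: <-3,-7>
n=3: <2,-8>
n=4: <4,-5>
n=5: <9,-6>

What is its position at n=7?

The moves between consecutive positions are <+5,-1>, <+2,+3>, <+5,-1>, <+2,+3>, <+5,-1>; they repeat the 2-cycle [<+5,-1>, <+2,+3>].
step 6: apply <+2,+3> → <11,-3>
step 7: apply <+5,-1> → <16,-4>

<16,-4>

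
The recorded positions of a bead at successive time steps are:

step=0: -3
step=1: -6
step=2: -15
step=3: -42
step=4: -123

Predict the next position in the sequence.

The jumps are -3, -9, -27, -81 — a geometric progression with ratio 3.
step 5: -123 − 243 → -366

-366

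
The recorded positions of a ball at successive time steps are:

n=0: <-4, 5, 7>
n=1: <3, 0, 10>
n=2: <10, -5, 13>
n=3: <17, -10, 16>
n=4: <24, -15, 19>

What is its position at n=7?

<45, -30, 28>

The position changes by <+7, -5, +3> every step.
step 5: <24, -15, 19> + <+7, -5, +3> → <31, -20, 22>
step 6: <31, -20, 22> + <+7, -5, +3> → <38, -25, 25>
step 7: <38, -25, 25> + <+7, -5, +3> → <45, -30, 28>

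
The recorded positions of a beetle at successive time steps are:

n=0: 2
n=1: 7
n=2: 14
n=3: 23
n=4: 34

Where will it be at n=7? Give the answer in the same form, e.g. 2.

Successive displacements: +5, +7, +9, +11 — each changes by +2.
step 5: 34 + 13 → 47
step 6: 47 + 15 → 62
step 7: 62 + 17 → 79

79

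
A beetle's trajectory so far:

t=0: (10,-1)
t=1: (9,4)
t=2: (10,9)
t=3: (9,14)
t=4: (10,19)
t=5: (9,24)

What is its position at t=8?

Differencing gives (-1,+5), (+1,+5), (-1,+5), (+1,+5), (-1,+5). This is the pattern (-1,+5), (+1,+5) repeated.
step 6: apply (+1,+5) → (10,29)
step 7: apply (-1,+5) → (9,34)
step 8: apply (+1,+5) → (10,39)

(10,39)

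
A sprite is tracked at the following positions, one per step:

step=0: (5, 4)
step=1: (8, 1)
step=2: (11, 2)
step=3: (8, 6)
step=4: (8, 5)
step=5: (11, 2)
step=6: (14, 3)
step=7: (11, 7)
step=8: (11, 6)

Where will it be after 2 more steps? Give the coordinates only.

(17, 4)

Differencing gives (+3, -3), (+3, +1), (-3, +4), (+0, -1), (+3, -3), (+3, +1), (-3, +4), (+0, -1). This is the pattern (+3, -3), (+3, +1), (-3, +4), (+0, -1) repeated.
step 9: apply (+3, -3) → (14, 3)
step 10: apply (+3, +1) → (17, 4)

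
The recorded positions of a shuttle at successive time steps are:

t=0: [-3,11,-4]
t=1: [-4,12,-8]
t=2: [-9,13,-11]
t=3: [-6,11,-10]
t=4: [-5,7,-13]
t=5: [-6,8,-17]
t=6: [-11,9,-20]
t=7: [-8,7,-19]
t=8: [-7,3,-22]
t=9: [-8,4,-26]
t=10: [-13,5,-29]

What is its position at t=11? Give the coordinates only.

[-10,3,-28]

Differencing gives [-1,+1,-4], [-5,+1,-3], [+3,-2,+1], [+1,-4,-3], [-1,+1,-4], [-5,+1,-3], [+3,-2,+1], [+1,-4,-3], [-1,+1,-4], [-5,+1,-3]. This is the pattern [-1,+1,-4], [-5,+1,-3], [+3,-2,+1], [+1,-4,-3] repeated.
step 11: apply [+3,-2,+1] → [-10,3,-28]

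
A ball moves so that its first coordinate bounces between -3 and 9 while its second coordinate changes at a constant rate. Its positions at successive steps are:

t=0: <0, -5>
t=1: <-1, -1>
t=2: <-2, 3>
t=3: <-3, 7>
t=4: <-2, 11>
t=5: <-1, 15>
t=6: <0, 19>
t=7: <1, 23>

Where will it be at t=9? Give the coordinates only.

The first coordinate reflects between -3 and 9, moving 1 per step.
  step 8: 1 → 2
  step 9: 2 → 3
The second coordinate changes by +4 each step: at step 9 it is 31.

<3, 31>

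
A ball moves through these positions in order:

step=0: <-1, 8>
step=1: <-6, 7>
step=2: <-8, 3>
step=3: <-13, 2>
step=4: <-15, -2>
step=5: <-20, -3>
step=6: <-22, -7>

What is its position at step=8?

<-29, -12>

Step-to-step displacements: <-5, -1>, <-2, -4>, <-5, -1>, <-2, -4>, <-5, -1>, <-2, -4> — a repeating cycle of length 2.
step 7: apply <-5, -1> → <-27, -8>
step 8: apply <-2, -4> → <-29, -12>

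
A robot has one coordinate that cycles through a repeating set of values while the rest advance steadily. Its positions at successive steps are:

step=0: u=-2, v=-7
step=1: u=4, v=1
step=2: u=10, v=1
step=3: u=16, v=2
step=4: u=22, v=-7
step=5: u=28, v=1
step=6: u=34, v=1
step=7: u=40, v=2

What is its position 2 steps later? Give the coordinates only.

u=52, v=1

U: linear, +6 per step → 52 at step 9.
V: cycles through -7, 1, 1, 2 every 4 steps. Step 9 lands at position 1 of the cycle → 1.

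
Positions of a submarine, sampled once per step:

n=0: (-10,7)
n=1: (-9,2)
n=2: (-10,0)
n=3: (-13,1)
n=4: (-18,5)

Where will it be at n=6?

(-34,22)

Successive displacements: (+1,-5), (-1,-2), (-3,+1), (-5,+4) — each changes by (-2,+3).
step 5: (-18,5) + (-7,+7) → (-25,12)
step 6: (-25,12) + (-9,+10) → (-34,22)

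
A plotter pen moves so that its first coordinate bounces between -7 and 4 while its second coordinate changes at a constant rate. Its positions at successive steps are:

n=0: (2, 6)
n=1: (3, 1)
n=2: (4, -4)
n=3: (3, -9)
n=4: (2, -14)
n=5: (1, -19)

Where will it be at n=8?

The first coordinate travels 1 per step and bounces off the walls at -7 and 4.
  step 6: 1 → 0
  step 7: 0 → -1
  step 8: -1 → -2
The second coordinate changes by -5 each step: at step 8 it is -34.

(-2, -34)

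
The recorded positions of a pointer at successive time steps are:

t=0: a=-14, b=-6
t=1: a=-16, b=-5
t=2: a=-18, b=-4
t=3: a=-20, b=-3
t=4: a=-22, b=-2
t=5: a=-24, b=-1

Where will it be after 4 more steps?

a=-32, b=3

Each step adds (-2, +1) to the position.
step 6: a=-24, b=-1 + (-2, +1) → a=-26, b=0
step 7: a=-26, b=0 + (-2, +1) → a=-28, b=1
step 8: a=-28, b=1 + (-2, +1) → a=-30, b=2
step 9: a=-30, b=2 + (-2, +1) → a=-32, b=3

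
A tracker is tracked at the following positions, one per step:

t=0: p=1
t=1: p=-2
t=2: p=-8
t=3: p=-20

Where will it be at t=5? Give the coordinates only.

Step-to-step displacements: -3, -6, -12; each is 2× the previous.
step 4: -20 − 24 → p=-44
step 5: -44 − 48 → p=-92

p=-92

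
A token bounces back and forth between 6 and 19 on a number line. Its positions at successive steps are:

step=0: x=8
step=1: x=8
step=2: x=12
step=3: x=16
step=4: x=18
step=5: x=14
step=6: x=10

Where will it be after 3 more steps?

The value travels 4 per step and bounces off the walls at 6 and 19.
  step 7: 10 → 6
  step 8: 6 → 10
  step 9: 10 → 14

x=14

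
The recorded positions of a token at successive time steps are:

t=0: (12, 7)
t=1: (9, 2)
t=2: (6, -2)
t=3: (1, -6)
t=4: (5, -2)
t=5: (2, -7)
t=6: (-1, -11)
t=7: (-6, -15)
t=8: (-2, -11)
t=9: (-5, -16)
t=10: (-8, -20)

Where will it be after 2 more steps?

(-9, -20)

Step-to-step displacements: (-3, -5), (-3, -4), (-5, -4), (+4, +4), (-3, -5), (-3, -4), (-5, -4), (+4, +4), (-3, -5), (-3, -4) — a repeating cycle of length 4.
step 11: apply (-5, -4) → (-13, -24)
step 12: apply (+4, +4) → (-9, -20)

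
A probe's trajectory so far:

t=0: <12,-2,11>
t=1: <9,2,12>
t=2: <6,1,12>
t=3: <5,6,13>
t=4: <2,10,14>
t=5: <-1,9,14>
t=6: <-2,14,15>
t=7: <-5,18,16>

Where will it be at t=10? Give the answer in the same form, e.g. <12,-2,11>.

Differencing gives <-3,+4,+1>, <-3,-1,+0>, <-1,+5,+1>, <-3,+4,+1>, <-3,-1,+0>, <-1,+5,+1>, <-3,+4,+1>. This is the pattern <-3,+4,+1>, <-3,-1,+0>, <-1,+5,+1> repeated.
step 8: apply <-3,-1,+0> → <-8,17,16>
step 9: apply <-1,+5,+1> → <-9,22,17>
step 10: apply <-3,+4,+1> → <-12,26,18>

<-12,26,18>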